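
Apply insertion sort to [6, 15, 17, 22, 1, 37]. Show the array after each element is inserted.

First element 6 is already 'sorted'
Insert 15: shifted 0 elements -> [6, 15, 17, 22, 1, 37]
Insert 17: shifted 0 elements -> [6, 15, 17, 22, 1, 37]
Insert 22: shifted 0 elements -> [6, 15, 17, 22, 1, 37]
Insert 1: shifted 4 elements -> [1, 6, 15, 17, 22, 37]
Insert 37: shifted 0 elements -> [1, 6, 15, 17, 22, 37]


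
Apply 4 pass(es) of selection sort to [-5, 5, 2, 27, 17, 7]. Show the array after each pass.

Pass 1: Select minimum -5 at index 0, swap -> [-5, 5, 2, 27, 17, 7]
Pass 2: Select minimum 2 at index 2, swap -> [-5, 2, 5, 27, 17, 7]
Pass 3: Select minimum 5 at index 2, swap -> [-5, 2, 5, 27, 17, 7]
Pass 4: Select minimum 7 at index 5, swap -> [-5, 2, 5, 7, 17, 27]


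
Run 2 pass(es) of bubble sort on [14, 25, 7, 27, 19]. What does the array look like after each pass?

After pass 1: [14, 7, 25, 19, 27] (2 swaps)
After pass 2: [7, 14, 19, 25, 27] (2 swaps)
Total swaps: 4


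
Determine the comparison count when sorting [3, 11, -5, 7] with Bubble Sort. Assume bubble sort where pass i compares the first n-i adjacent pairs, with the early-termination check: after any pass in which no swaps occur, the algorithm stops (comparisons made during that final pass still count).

Pass 1: compare adjacent pairs (0,1)..(2,3) = 3 comparison(s), 2 swap(s) -> [3, -5, 7, 11]
Pass 2: compare adjacent pairs (0,1)..(1,2) = 2 comparison(s), 1 swap(s) -> [-5, 3, 7, 11]
Pass 3: compare adjacent pairs (0,1)..(0,1) = 1 comparison(s), 0 swap(s) -> [-5, 3, 7, 11]
No swaps in this pass, so bubble sort stops here.
Total comparisons: 3 + 2 + 1 = 6


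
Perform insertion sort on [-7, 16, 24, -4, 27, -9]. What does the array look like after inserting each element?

First element -7 is already 'sorted'
Insert 16: shifted 0 elements -> [-7, 16, 24, -4, 27, -9]
Insert 24: shifted 0 elements -> [-7, 16, 24, -4, 27, -9]
Insert -4: shifted 2 elements -> [-7, -4, 16, 24, 27, -9]
Insert 27: shifted 0 elements -> [-7, -4, 16, 24, 27, -9]
Insert -9: shifted 5 elements -> [-9, -7, -4, 16, 24, 27]


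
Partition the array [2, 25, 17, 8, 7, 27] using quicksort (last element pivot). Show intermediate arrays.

Partition 1: pivot=27 at index 5 -> [2, 25, 17, 8, 7, 27]
Partition 2: pivot=7 at index 1 -> [2, 7, 17, 8, 25, 27]
Partition 3: pivot=25 at index 4 -> [2, 7, 17, 8, 25, 27]
Partition 4: pivot=8 at index 2 -> [2, 7, 8, 17, 25, 27]


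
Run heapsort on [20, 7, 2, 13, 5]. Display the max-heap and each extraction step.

Build heap: [20, 13, 2, 7, 5]
Extract 20: [13, 7, 2, 5, 20]
Extract 13: [7, 5, 2, 13, 20]
Extract 7: [5, 2, 7, 13, 20]
Extract 5: [2, 5, 7, 13, 20]


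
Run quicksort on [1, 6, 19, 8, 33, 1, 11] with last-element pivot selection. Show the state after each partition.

Partition 1: pivot=11 at index 4 -> [1, 6, 8, 1, 11, 19, 33]
Partition 2: pivot=1 at index 1 -> [1, 1, 8, 6, 11, 19, 33]
Partition 3: pivot=6 at index 2 -> [1, 1, 6, 8, 11, 19, 33]
Partition 4: pivot=33 at index 6 -> [1, 1, 6, 8, 11, 19, 33]


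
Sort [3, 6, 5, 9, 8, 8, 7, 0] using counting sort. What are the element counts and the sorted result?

Count array: [1, 0, 0, 1, 0, 1, 1, 1, 2, 1]
(count[i] = number of elements equal to i)
Cumulative count: [1, 1, 1, 2, 2, 3, 4, 5, 7, 8]
Sorted: [0, 3, 5, 6, 7, 8, 8, 9]


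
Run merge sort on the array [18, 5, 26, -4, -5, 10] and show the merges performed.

Divide and conquer:
  Merge [5] + [26] -> [5, 26]
  Merge [18] + [5, 26] -> [5, 18, 26]
  Merge [-5] + [10] -> [-5, 10]
  Merge [-4] + [-5, 10] -> [-5, -4, 10]
  Merge [5, 18, 26] + [-5, -4, 10] -> [-5, -4, 5, 10, 18, 26]


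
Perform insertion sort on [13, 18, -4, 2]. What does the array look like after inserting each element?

First element 13 is already 'sorted'
Insert 18: shifted 0 elements -> [13, 18, -4, 2]
Insert -4: shifted 2 elements -> [-4, 13, 18, 2]
Insert 2: shifted 2 elements -> [-4, 2, 13, 18]


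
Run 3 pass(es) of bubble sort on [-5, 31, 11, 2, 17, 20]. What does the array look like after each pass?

After pass 1: [-5, 11, 2, 17, 20, 31] (4 swaps)
After pass 2: [-5, 2, 11, 17, 20, 31] (1 swaps)
After pass 3: [-5, 2, 11, 17, 20, 31] (0 swaps)
Total swaps: 5


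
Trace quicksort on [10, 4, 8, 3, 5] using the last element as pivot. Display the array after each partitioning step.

Partition 1: pivot=5 at index 2 -> [4, 3, 5, 10, 8]
Partition 2: pivot=3 at index 0 -> [3, 4, 5, 10, 8]
Partition 3: pivot=8 at index 3 -> [3, 4, 5, 8, 10]


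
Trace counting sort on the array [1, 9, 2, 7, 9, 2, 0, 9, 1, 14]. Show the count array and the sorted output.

Count array: [1, 2, 2, 0, 0, 0, 0, 1, 0, 3, 0, 0, 0, 0, 1]
(count[i] = number of elements equal to i)
Cumulative count: [1, 3, 5, 5, 5, 5, 5, 6, 6, 9, 9, 9, 9, 9, 10]
Sorted: [0, 1, 1, 2, 2, 7, 9, 9, 9, 14]


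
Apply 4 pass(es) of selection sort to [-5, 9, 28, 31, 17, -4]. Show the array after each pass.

Pass 1: Select minimum -5 at index 0, swap -> [-5, 9, 28, 31, 17, -4]
Pass 2: Select minimum -4 at index 5, swap -> [-5, -4, 28, 31, 17, 9]
Pass 3: Select minimum 9 at index 5, swap -> [-5, -4, 9, 31, 17, 28]
Pass 4: Select minimum 17 at index 4, swap -> [-5, -4, 9, 17, 31, 28]


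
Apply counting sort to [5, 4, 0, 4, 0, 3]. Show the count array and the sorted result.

Count array: [2, 0, 0, 1, 2, 1]
(count[i] = number of elements equal to i)
Cumulative count: [2, 2, 2, 3, 5, 6]
Sorted: [0, 0, 3, 4, 4, 5]


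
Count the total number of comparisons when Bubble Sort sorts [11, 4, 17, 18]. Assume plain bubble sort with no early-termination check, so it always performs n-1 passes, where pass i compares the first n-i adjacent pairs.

Pass 1: compare adjacent pairs (0,1)..(2,3) = 3 comparison(s), 1 swap(s) -> [4, 11, 17, 18]
Pass 2: compare adjacent pairs (0,1)..(1,2) = 2 comparison(s), 0 swap(s) -> [4, 11, 17, 18]
Pass 3: compare adjacent pairs (0,1)..(0,1) = 1 comparison(s), 0 swap(s) -> [4, 11, 17, 18]
Total comparisons: 3 + 2 + 1 = 6


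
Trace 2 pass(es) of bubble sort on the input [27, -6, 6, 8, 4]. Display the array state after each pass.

After pass 1: [-6, 6, 8, 4, 27] (4 swaps)
After pass 2: [-6, 6, 4, 8, 27] (1 swaps)
Total swaps: 5


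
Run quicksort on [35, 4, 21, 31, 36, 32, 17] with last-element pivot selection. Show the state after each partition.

Partition 1: pivot=17 at index 1 -> [4, 17, 21, 31, 36, 32, 35]
Partition 2: pivot=35 at index 5 -> [4, 17, 21, 31, 32, 35, 36]
Partition 3: pivot=32 at index 4 -> [4, 17, 21, 31, 32, 35, 36]
Partition 4: pivot=31 at index 3 -> [4, 17, 21, 31, 32, 35, 36]


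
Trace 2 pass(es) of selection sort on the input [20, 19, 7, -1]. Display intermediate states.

Pass 1: Select minimum -1 at index 3, swap -> [-1, 19, 7, 20]
Pass 2: Select minimum 7 at index 2, swap -> [-1, 7, 19, 20]


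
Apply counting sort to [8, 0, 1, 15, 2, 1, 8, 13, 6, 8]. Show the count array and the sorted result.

Count array: [1, 2, 1, 0, 0, 0, 1, 0, 3, 0, 0, 0, 0, 1, 0, 1]
(count[i] = number of elements equal to i)
Cumulative count: [1, 3, 4, 4, 4, 4, 5, 5, 8, 8, 8, 8, 8, 9, 9, 10]
Sorted: [0, 1, 1, 2, 6, 8, 8, 8, 13, 15]


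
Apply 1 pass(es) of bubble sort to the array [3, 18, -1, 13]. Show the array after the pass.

After pass 1: [3, -1, 13, 18] (2 swaps)
Total swaps: 2


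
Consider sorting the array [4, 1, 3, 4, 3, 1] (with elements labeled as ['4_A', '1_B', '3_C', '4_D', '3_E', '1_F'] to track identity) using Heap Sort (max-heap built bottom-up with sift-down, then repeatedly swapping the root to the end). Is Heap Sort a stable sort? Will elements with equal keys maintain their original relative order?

Trace Heap Sort on the labeled array (the key is the number; the letter only tracks identity):
  Build max-heap: [4_A, 4_D, 3_C, 1_B, 3_E, 1_F]
  Swap root 4_A to index 5, re-heapify first 5 -> [4_D, 3_E, 3_C, 1_B, 1_F, 4_A]
  Swap root 4_D to index 4, re-heapify first 4 -> [3_E, 1_F, 3_C, 1_B, 4_D, 4_A]
  Swap root 3_E to index 3, re-heapify first 3 -> [3_C, 1_F, 1_B, 3_E, 4_D, 4_A]
  Swap root 3_C to index 2, re-heapify first 2 -> [1_B, 1_F, 3_C, 3_E, 4_D, 4_A]
  Swap root 1_B to index 1, re-heapify first 1 -> [1_F, 1_B, 3_C, 3_E, 4_D, 4_A]
Final order: [1_F, 1_B, 3_C, 3_E, 4_D, 4_A]
Equal keys:
  value 1: originally 1_B, 1_F; after sorting 1_F, 1_B -> order changed
  value 3: originally 3_C, 3_E; after sorting 3_C, 3_E -> order preserved
  value 4: originally 4_A, 4_D; after sorting 4_D, 4_A -> order changed
Equal keys were reordered, so Heap Sort is not stable: heap construction and root-to-end swaps move elements without regard to the original order of equal keys. (One such input is enough; an unstable sort may happen to preserve order on other inputs, but it gives no guarantee.)
Answer: Not stable


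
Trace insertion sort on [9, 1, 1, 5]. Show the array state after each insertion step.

First element 9 is already 'sorted'
Insert 1: shifted 1 elements -> [1, 9, 1, 5]
Insert 1: shifted 1 elements -> [1, 1, 9, 5]
Insert 5: shifted 1 elements -> [1, 1, 5, 9]


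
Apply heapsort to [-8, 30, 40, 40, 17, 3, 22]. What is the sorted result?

Build heap: [40, 30, 40, -8, 17, 3, 22]
Extract 40: [40, 30, 22, -8, 17, 3, 40]
Extract 40: [30, 17, 22, -8, 3, 40, 40]
Extract 30: [22, 17, 3, -8, 30, 40, 40]
Extract 22: [17, -8, 3, 22, 30, 40, 40]
Extract 17: [3, -8, 17, 22, 30, 40, 40]
Extract 3: [-8, 3, 17, 22, 30, 40, 40]


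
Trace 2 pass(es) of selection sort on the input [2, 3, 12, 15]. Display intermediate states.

Pass 1: Select minimum 2 at index 0, swap -> [2, 3, 12, 15]
Pass 2: Select minimum 3 at index 1, swap -> [2, 3, 12, 15]


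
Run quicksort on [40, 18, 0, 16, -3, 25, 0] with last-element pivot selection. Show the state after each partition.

Partition 1: pivot=0 at index 2 -> [0, -3, 0, 16, 18, 25, 40]
Partition 2: pivot=-3 at index 0 -> [-3, 0, 0, 16, 18, 25, 40]
Partition 3: pivot=40 at index 6 -> [-3, 0, 0, 16, 18, 25, 40]
Partition 4: pivot=25 at index 5 -> [-3, 0, 0, 16, 18, 25, 40]
Partition 5: pivot=18 at index 4 -> [-3, 0, 0, 16, 18, 25, 40]


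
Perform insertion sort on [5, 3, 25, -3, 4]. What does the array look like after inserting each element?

First element 5 is already 'sorted'
Insert 3: shifted 1 elements -> [3, 5, 25, -3, 4]
Insert 25: shifted 0 elements -> [3, 5, 25, -3, 4]
Insert -3: shifted 3 elements -> [-3, 3, 5, 25, 4]
Insert 4: shifted 2 elements -> [-3, 3, 4, 5, 25]


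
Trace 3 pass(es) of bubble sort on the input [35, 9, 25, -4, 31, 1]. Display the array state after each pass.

After pass 1: [9, 25, -4, 31, 1, 35] (5 swaps)
After pass 2: [9, -4, 25, 1, 31, 35] (2 swaps)
After pass 3: [-4, 9, 1, 25, 31, 35] (2 swaps)
Total swaps: 9


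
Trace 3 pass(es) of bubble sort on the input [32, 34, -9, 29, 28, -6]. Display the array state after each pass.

After pass 1: [32, -9, 29, 28, -6, 34] (4 swaps)
After pass 2: [-9, 29, 28, -6, 32, 34] (4 swaps)
After pass 3: [-9, 28, -6, 29, 32, 34] (2 swaps)
Total swaps: 10


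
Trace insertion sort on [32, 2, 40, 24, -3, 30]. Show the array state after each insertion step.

First element 32 is already 'sorted'
Insert 2: shifted 1 elements -> [2, 32, 40, 24, -3, 30]
Insert 40: shifted 0 elements -> [2, 32, 40, 24, -3, 30]
Insert 24: shifted 2 elements -> [2, 24, 32, 40, -3, 30]
Insert -3: shifted 4 elements -> [-3, 2, 24, 32, 40, 30]
Insert 30: shifted 2 elements -> [-3, 2, 24, 30, 32, 40]


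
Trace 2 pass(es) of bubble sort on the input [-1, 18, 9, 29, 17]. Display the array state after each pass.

After pass 1: [-1, 9, 18, 17, 29] (2 swaps)
After pass 2: [-1, 9, 17, 18, 29] (1 swaps)
Total swaps: 3


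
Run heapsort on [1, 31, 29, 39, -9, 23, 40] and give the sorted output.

Build heap: [40, 39, 29, 31, -9, 23, 1]
Extract 40: [39, 31, 29, 1, -9, 23, 40]
Extract 39: [31, 23, 29, 1, -9, 39, 40]
Extract 31: [29, 23, -9, 1, 31, 39, 40]
Extract 29: [23, 1, -9, 29, 31, 39, 40]
Extract 23: [1, -9, 23, 29, 31, 39, 40]
Extract 1: [-9, 1, 23, 29, 31, 39, 40]


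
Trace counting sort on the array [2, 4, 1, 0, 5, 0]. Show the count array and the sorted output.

Count array: [2, 1, 1, 0, 1, 1]
(count[i] = number of elements equal to i)
Cumulative count: [2, 3, 4, 4, 5, 6]
Sorted: [0, 0, 1, 2, 4, 5]


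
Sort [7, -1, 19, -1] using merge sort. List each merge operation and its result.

Divide and conquer:
  Merge [7] + [-1] -> [-1, 7]
  Merge [19] + [-1] -> [-1, 19]
  Merge [-1, 7] + [-1, 19] -> [-1, -1, 7, 19]


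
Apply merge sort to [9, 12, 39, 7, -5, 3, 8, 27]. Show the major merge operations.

Divide and conquer:
  Merge [9] + [12] -> [9, 12]
  Merge [39] + [7] -> [7, 39]
  Merge [9, 12] + [7, 39] -> [7, 9, 12, 39]
  Merge [-5] + [3] -> [-5, 3]
  Merge [8] + [27] -> [8, 27]
  Merge [-5, 3] + [8, 27] -> [-5, 3, 8, 27]
  Merge [7, 9, 12, 39] + [-5, 3, 8, 27] -> [-5, 3, 7, 8, 9, 12, 27, 39]


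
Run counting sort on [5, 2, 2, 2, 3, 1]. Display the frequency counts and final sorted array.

Count array: [0, 1, 3, 1, 0, 1]
(count[i] = number of elements equal to i)
Cumulative count: [0, 1, 4, 5, 5, 6]
Sorted: [1, 2, 2, 2, 3, 5]


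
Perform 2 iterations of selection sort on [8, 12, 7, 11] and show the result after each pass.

Pass 1: Select minimum 7 at index 2, swap -> [7, 12, 8, 11]
Pass 2: Select minimum 8 at index 2, swap -> [7, 8, 12, 11]


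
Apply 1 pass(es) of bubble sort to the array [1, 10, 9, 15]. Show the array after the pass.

After pass 1: [1, 9, 10, 15] (1 swaps)
Total swaps: 1


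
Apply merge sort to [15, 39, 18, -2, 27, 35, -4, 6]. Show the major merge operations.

Divide and conquer:
  Merge [15] + [39] -> [15, 39]
  Merge [18] + [-2] -> [-2, 18]
  Merge [15, 39] + [-2, 18] -> [-2, 15, 18, 39]
  Merge [27] + [35] -> [27, 35]
  Merge [-4] + [6] -> [-4, 6]
  Merge [27, 35] + [-4, 6] -> [-4, 6, 27, 35]
  Merge [-2, 15, 18, 39] + [-4, 6, 27, 35] -> [-4, -2, 6, 15, 18, 27, 35, 39]


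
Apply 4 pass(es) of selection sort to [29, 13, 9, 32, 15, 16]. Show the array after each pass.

Pass 1: Select minimum 9 at index 2, swap -> [9, 13, 29, 32, 15, 16]
Pass 2: Select minimum 13 at index 1, swap -> [9, 13, 29, 32, 15, 16]
Pass 3: Select minimum 15 at index 4, swap -> [9, 13, 15, 32, 29, 16]
Pass 4: Select minimum 16 at index 5, swap -> [9, 13, 15, 16, 29, 32]


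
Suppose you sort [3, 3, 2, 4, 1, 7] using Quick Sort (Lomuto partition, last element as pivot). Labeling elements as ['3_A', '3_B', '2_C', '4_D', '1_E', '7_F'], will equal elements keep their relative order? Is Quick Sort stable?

Trace Quick Sort on the labeled array (the key is the number; the letter only tracks identity):
  Partition indices 0..5 around pivot 7_F -> [3_A, 3_B, 2_C, 4_D, 1_E, 7_F]
  Partition indices 0..4 around pivot 1_E -> [1_E, 3_B, 2_C, 4_D, 3_A, 7_F]
  Partition indices 1..4 around pivot 3_A -> [1_E, 3_B, 2_C, 3_A, 4_D, 7_F]
  Partition indices 1..2 around pivot 2_C -> [1_E, 2_C, 3_B, 3_A, 4_D, 7_F]
Final order: [1_E, 2_C, 3_B, 3_A, 4_D, 7_F]
Equal keys:
  value 3: originally 3_A, 3_B; after sorting 3_B, 3_A -> order changed
Equal keys were reordered, so Quick Sort is not stable: partition swaps elements across long distances and can reorder equal keys. (One such input is enough; an unstable sort may happen to preserve order on other inputs, but it gives no guarantee.)
Answer: Not stable


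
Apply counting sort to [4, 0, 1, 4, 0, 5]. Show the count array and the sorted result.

Count array: [2, 1, 0, 0, 2, 1]
(count[i] = number of elements equal to i)
Cumulative count: [2, 3, 3, 3, 5, 6]
Sorted: [0, 0, 1, 4, 4, 5]


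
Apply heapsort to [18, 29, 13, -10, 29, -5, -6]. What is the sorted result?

Build heap: [29, 29, 13, -10, 18, -5, -6]
Extract 29: [29, 18, 13, -10, -6, -5, 29]
Extract 29: [18, -5, 13, -10, -6, 29, 29]
Extract 18: [13, -5, -6, -10, 18, 29, 29]
Extract 13: [-5, -10, -6, 13, 18, 29, 29]
Extract -5: [-6, -10, -5, 13, 18, 29, 29]
Extract -6: [-10, -6, -5, 13, 18, 29, 29]


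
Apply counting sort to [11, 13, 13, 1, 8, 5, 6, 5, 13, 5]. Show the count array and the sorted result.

Count array: [0, 1, 0, 0, 0, 3, 1, 0, 1, 0, 0, 1, 0, 3]
(count[i] = number of elements equal to i)
Cumulative count: [0, 1, 1, 1, 1, 4, 5, 5, 6, 6, 6, 7, 7, 10]
Sorted: [1, 5, 5, 5, 6, 8, 11, 13, 13, 13]


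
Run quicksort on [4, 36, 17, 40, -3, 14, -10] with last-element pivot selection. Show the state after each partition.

Partition 1: pivot=-10 at index 0 -> [-10, 36, 17, 40, -3, 14, 4]
Partition 2: pivot=4 at index 2 -> [-10, -3, 4, 40, 36, 14, 17]
Partition 3: pivot=17 at index 4 -> [-10, -3, 4, 14, 17, 40, 36]
Partition 4: pivot=36 at index 5 -> [-10, -3, 4, 14, 17, 36, 40]


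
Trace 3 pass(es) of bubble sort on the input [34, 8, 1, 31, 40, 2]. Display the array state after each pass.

After pass 1: [8, 1, 31, 34, 2, 40] (4 swaps)
After pass 2: [1, 8, 31, 2, 34, 40] (2 swaps)
After pass 3: [1, 8, 2, 31, 34, 40] (1 swaps)
Total swaps: 7


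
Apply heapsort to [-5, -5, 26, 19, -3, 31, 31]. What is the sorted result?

Build heap: [31, 19, 31, -5, -3, 26, -5]
Extract 31: [31, 19, 26, -5, -3, -5, 31]
Extract 31: [26, 19, -5, -5, -3, 31, 31]
Extract 26: [19, -3, -5, -5, 26, 31, 31]
Extract 19: [-3, -5, -5, 19, 26, 31, 31]
Extract -3: [-5, -5, -3, 19, 26, 31, 31]
Extract -5: [-5, -5, -3, 19, 26, 31, 31]


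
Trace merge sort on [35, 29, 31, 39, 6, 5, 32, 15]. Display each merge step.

Divide and conquer:
  Merge [35] + [29] -> [29, 35]
  Merge [31] + [39] -> [31, 39]
  Merge [29, 35] + [31, 39] -> [29, 31, 35, 39]
  Merge [6] + [5] -> [5, 6]
  Merge [32] + [15] -> [15, 32]
  Merge [5, 6] + [15, 32] -> [5, 6, 15, 32]
  Merge [29, 31, 35, 39] + [5, 6, 15, 32] -> [5, 6, 15, 29, 31, 32, 35, 39]


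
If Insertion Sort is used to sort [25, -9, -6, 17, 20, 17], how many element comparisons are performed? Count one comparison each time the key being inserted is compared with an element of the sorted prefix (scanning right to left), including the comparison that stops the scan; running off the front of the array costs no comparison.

Insert -9: 25 > -9 (shift), reached front = 1 comparison(s) -> [-9, 25, -6, 17, 20, 17]
Insert -6: 25 > -6 (shift), -9 <= -6 (stop) = 2 comparison(s) -> [-9, -6, 25, 17, 20, 17]
Insert 17: 25 > 17 (shift), -6 <= 17 (stop) = 2 comparison(s) -> [-9, -6, 17, 25, 20, 17]
Insert 20: 25 > 20 (shift), 17 <= 20 (stop) = 2 comparison(s) -> [-9, -6, 17, 20, 25, 17]
Insert 17: 25 > 17 (shift), 20 > 17 (shift), 17 <= 17 (stop) = 3 comparison(s) -> [-9, -6, 17, 17, 20, 25]
Total comparisons: 1 + 2 + 2 + 2 + 3 = 10


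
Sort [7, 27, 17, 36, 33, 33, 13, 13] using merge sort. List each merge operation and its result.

Divide and conquer:
  Merge [7] + [27] -> [7, 27]
  Merge [17] + [36] -> [17, 36]
  Merge [7, 27] + [17, 36] -> [7, 17, 27, 36]
  Merge [33] + [33] -> [33, 33]
  Merge [13] + [13] -> [13, 13]
  Merge [33, 33] + [13, 13] -> [13, 13, 33, 33]
  Merge [7, 17, 27, 36] + [13, 13, 33, 33] -> [7, 13, 13, 17, 27, 33, 33, 36]


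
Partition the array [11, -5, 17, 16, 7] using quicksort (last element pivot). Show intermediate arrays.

Partition 1: pivot=7 at index 1 -> [-5, 7, 17, 16, 11]
Partition 2: pivot=11 at index 2 -> [-5, 7, 11, 16, 17]
Partition 3: pivot=17 at index 4 -> [-5, 7, 11, 16, 17]


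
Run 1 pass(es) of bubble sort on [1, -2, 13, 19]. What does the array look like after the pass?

After pass 1: [-2, 1, 13, 19] (1 swaps)
Total swaps: 1


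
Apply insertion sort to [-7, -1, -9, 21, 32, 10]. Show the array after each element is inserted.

First element -7 is already 'sorted'
Insert -1: shifted 0 elements -> [-7, -1, -9, 21, 32, 10]
Insert -9: shifted 2 elements -> [-9, -7, -1, 21, 32, 10]
Insert 21: shifted 0 elements -> [-9, -7, -1, 21, 32, 10]
Insert 32: shifted 0 elements -> [-9, -7, -1, 21, 32, 10]
Insert 10: shifted 2 elements -> [-9, -7, -1, 10, 21, 32]


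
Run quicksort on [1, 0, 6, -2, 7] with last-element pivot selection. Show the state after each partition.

Partition 1: pivot=7 at index 4 -> [1, 0, 6, -2, 7]
Partition 2: pivot=-2 at index 0 -> [-2, 0, 6, 1, 7]
Partition 3: pivot=1 at index 2 -> [-2, 0, 1, 6, 7]


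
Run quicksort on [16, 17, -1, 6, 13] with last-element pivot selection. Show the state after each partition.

Partition 1: pivot=13 at index 2 -> [-1, 6, 13, 17, 16]
Partition 2: pivot=6 at index 1 -> [-1, 6, 13, 17, 16]
Partition 3: pivot=16 at index 3 -> [-1, 6, 13, 16, 17]


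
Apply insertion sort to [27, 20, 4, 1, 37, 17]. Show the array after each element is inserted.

First element 27 is already 'sorted'
Insert 20: shifted 1 elements -> [20, 27, 4, 1, 37, 17]
Insert 4: shifted 2 elements -> [4, 20, 27, 1, 37, 17]
Insert 1: shifted 3 elements -> [1, 4, 20, 27, 37, 17]
Insert 37: shifted 0 elements -> [1, 4, 20, 27, 37, 17]
Insert 17: shifted 3 elements -> [1, 4, 17, 20, 27, 37]


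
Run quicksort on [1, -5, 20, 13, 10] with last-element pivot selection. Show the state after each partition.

Partition 1: pivot=10 at index 2 -> [1, -5, 10, 13, 20]
Partition 2: pivot=-5 at index 0 -> [-5, 1, 10, 13, 20]
Partition 3: pivot=20 at index 4 -> [-5, 1, 10, 13, 20]


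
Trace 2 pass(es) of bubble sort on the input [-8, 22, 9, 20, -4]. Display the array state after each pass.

After pass 1: [-8, 9, 20, -4, 22] (3 swaps)
After pass 2: [-8, 9, -4, 20, 22] (1 swaps)
Total swaps: 4


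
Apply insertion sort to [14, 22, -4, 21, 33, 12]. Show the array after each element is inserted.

First element 14 is already 'sorted'
Insert 22: shifted 0 elements -> [14, 22, -4, 21, 33, 12]
Insert -4: shifted 2 elements -> [-4, 14, 22, 21, 33, 12]
Insert 21: shifted 1 elements -> [-4, 14, 21, 22, 33, 12]
Insert 33: shifted 0 elements -> [-4, 14, 21, 22, 33, 12]
Insert 12: shifted 4 elements -> [-4, 12, 14, 21, 22, 33]


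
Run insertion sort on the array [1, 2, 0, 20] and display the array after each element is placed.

First element 1 is already 'sorted'
Insert 2: shifted 0 elements -> [1, 2, 0, 20]
Insert 0: shifted 2 elements -> [0, 1, 2, 20]
Insert 20: shifted 0 elements -> [0, 1, 2, 20]


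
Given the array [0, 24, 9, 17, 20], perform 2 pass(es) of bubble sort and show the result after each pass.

After pass 1: [0, 9, 17, 20, 24] (3 swaps)
After pass 2: [0, 9, 17, 20, 24] (0 swaps)
Total swaps: 3


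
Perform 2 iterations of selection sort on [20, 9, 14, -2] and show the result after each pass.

Pass 1: Select minimum -2 at index 3, swap -> [-2, 9, 14, 20]
Pass 2: Select minimum 9 at index 1, swap -> [-2, 9, 14, 20]


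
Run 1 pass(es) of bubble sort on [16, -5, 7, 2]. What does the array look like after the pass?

After pass 1: [-5, 7, 2, 16] (3 swaps)
Total swaps: 3


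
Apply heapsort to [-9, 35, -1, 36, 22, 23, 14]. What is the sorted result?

Build heap: [36, 35, 23, -9, 22, -1, 14]
Extract 36: [35, 22, 23, -9, 14, -1, 36]
Extract 35: [23, 22, -1, -9, 14, 35, 36]
Extract 23: [22, 14, -1, -9, 23, 35, 36]
Extract 22: [14, -9, -1, 22, 23, 35, 36]
Extract 14: [-1, -9, 14, 22, 23, 35, 36]
Extract -1: [-9, -1, 14, 22, 23, 35, 36]


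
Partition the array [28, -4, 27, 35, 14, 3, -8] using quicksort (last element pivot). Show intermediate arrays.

Partition 1: pivot=-8 at index 0 -> [-8, -4, 27, 35, 14, 3, 28]
Partition 2: pivot=28 at index 5 -> [-8, -4, 27, 14, 3, 28, 35]
Partition 3: pivot=3 at index 2 -> [-8, -4, 3, 14, 27, 28, 35]
Partition 4: pivot=27 at index 4 -> [-8, -4, 3, 14, 27, 28, 35]


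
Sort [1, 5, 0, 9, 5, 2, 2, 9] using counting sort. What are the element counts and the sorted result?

Count array: [1, 1, 2, 0, 0, 2, 0, 0, 0, 2]
(count[i] = number of elements equal to i)
Cumulative count: [1, 2, 4, 4, 4, 6, 6, 6, 6, 8]
Sorted: [0, 1, 2, 2, 5, 5, 9, 9]


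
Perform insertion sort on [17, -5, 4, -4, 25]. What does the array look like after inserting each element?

First element 17 is already 'sorted'
Insert -5: shifted 1 elements -> [-5, 17, 4, -4, 25]
Insert 4: shifted 1 elements -> [-5, 4, 17, -4, 25]
Insert -4: shifted 2 elements -> [-5, -4, 4, 17, 25]
Insert 25: shifted 0 elements -> [-5, -4, 4, 17, 25]


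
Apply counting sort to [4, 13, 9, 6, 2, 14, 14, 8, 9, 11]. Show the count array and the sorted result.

Count array: [0, 0, 1, 0, 1, 0, 1, 0, 1, 2, 0, 1, 0, 1, 2]
(count[i] = number of elements equal to i)
Cumulative count: [0, 0, 1, 1, 2, 2, 3, 3, 4, 6, 6, 7, 7, 8, 10]
Sorted: [2, 4, 6, 8, 9, 9, 11, 13, 14, 14]


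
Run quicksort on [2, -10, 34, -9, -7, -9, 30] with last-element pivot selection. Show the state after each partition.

Partition 1: pivot=30 at index 5 -> [2, -10, -9, -7, -9, 30, 34]
Partition 2: pivot=-9 at index 2 -> [-10, -9, -9, -7, 2, 30, 34]
Partition 3: pivot=-9 at index 1 -> [-10, -9, -9, -7, 2, 30, 34]
Partition 4: pivot=2 at index 4 -> [-10, -9, -9, -7, 2, 30, 34]


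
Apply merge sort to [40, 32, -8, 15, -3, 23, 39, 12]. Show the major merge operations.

Divide and conquer:
  Merge [40] + [32] -> [32, 40]
  Merge [-8] + [15] -> [-8, 15]
  Merge [32, 40] + [-8, 15] -> [-8, 15, 32, 40]
  Merge [-3] + [23] -> [-3, 23]
  Merge [39] + [12] -> [12, 39]
  Merge [-3, 23] + [12, 39] -> [-3, 12, 23, 39]
  Merge [-8, 15, 32, 40] + [-3, 12, 23, 39] -> [-8, -3, 12, 15, 23, 32, 39, 40]


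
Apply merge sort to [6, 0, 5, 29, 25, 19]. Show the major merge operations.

Divide and conquer:
  Merge [0] + [5] -> [0, 5]
  Merge [6] + [0, 5] -> [0, 5, 6]
  Merge [25] + [19] -> [19, 25]
  Merge [29] + [19, 25] -> [19, 25, 29]
  Merge [0, 5, 6] + [19, 25, 29] -> [0, 5, 6, 19, 25, 29]


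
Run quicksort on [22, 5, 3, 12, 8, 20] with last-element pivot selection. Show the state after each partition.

Partition 1: pivot=20 at index 4 -> [5, 3, 12, 8, 20, 22]
Partition 2: pivot=8 at index 2 -> [5, 3, 8, 12, 20, 22]
Partition 3: pivot=3 at index 0 -> [3, 5, 8, 12, 20, 22]


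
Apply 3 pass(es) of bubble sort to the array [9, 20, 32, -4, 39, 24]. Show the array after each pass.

After pass 1: [9, 20, -4, 32, 24, 39] (2 swaps)
After pass 2: [9, -4, 20, 24, 32, 39] (2 swaps)
After pass 3: [-4, 9, 20, 24, 32, 39] (1 swaps)
Total swaps: 5


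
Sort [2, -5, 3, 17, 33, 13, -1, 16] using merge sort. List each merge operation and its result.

Divide and conquer:
  Merge [2] + [-5] -> [-5, 2]
  Merge [3] + [17] -> [3, 17]
  Merge [-5, 2] + [3, 17] -> [-5, 2, 3, 17]
  Merge [33] + [13] -> [13, 33]
  Merge [-1] + [16] -> [-1, 16]
  Merge [13, 33] + [-1, 16] -> [-1, 13, 16, 33]
  Merge [-5, 2, 3, 17] + [-1, 13, 16, 33] -> [-5, -1, 2, 3, 13, 16, 17, 33]


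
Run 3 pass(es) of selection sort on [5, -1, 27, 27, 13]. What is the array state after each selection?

Pass 1: Select minimum -1 at index 1, swap -> [-1, 5, 27, 27, 13]
Pass 2: Select minimum 5 at index 1, swap -> [-1, 5, 27, 27, 13]
Pass 3: Select minimum 13 at index 4, swap -> [-1, 5, 13, 27, 27]


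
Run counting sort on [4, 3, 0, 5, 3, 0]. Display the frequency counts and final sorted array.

Count array: [2, 0, 0, 2, 1, 1]
(count[i] = number of elements equal to i)
Cumulative count: [2, 2, 2, 4, 5, 6]
Sorted: [0, 0, 3, 3, 4, 5]


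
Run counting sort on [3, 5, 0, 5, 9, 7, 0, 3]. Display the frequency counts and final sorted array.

Count array: [2, 0, 0, 2, 0, 2, 0, 1, 0, 1]
(count[i] = number of elements equal to i)
Cumulative count: [2, 2, 2, 4, 4, 6, 6, 7, 7, 8]
Sorted: [0, 0, 3, 3, 5, 5, 7, 9]


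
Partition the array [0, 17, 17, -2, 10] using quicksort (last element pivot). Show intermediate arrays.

Partition 1: pivot=10 at index 2 -> [0, -2, 10, 17, 17]
Partition 2: pivot=-2 at index 0 -> [-2, 0, 10, 17, 17]
Partition 3: pivot=17 at index 4 -> [-2, 0, 10, 17, 17]


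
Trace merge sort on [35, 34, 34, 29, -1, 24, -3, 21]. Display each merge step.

Divide and conquer:
  Merge [35] + [34] -> [34, 35]
  Merge [34] + [29] -> [29, 34]
  Merge [34, 35] + [29, 34] -> [29, 34, 34, 35]
  Merge [-1] + [24] -> [-1, 24]
  Merge [-3] + [21] -> [-3, 21]
  Merge [-1, 24] + [-3, 21] -> [-3, -1, 21, 24]
  Merge [29, 34, 34, 35] + [-3, -1, 21, 24] -> [-3, -1, 21, 24, 29, 34, 34, 35]


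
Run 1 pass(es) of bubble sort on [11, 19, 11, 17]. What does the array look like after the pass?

After pass 1: [11, 11, 17, 19] (2 swaps)
Total swaps: 2


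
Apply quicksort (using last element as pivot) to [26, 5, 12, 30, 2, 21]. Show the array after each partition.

Partition 1: pivot=21 at index 3 -> [5, 12, 2, 21, 26, 30]
Partition 2: pivot=2 at index 0 -> [2, 12, 5, 21, 26, 30]
Partition 3: pivot=5 at index 1 -> [2, 5, 12, 21, 26, 30]
Partition 4: pivot=30 at index 5 -> [2, 5, 12, 21, 26, 30]


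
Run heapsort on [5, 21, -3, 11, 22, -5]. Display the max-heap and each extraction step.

Build heap: [22, 21, -3, 11, 5, -5]
Extract 22: [21, 11, -3, -5, 5, 22]
Extract 21: [11, 5, -3, -5, 21, 22]
Extract 11: [5, -5, -3, 11, 21, 22]
Extract 5: [-3, -5, 5, 11, 21, 22]
Extract -3: [-5, -3, 5, 11, 21, 22]


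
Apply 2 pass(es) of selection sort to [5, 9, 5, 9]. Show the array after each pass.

Pass 1: Select minimum 5 at index 0, swap -> [5, 9, 5, 9]
Pass 2: Select minimum 5 at index 2, swap -> [5, 5, 9, 9]


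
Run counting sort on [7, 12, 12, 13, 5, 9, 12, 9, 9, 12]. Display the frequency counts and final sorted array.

Count array: [0, 0, 0, 0, 0, 1, 0, 1, 0, 3, 0, 0, 4, 1]
(count[i] = number of elements equal to i)
Cumulative count: [0, 0, 0, 0, 0, 1, 1, 2, 2, 5, 5, 5, 9, 10]
Sorted: [5, 7, 9, 9, 9, 12, 12, 12, 12, 13]


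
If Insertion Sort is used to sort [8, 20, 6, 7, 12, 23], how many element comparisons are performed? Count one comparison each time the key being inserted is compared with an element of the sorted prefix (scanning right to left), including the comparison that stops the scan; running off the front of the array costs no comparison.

Insert 20: 8 <= 20 (stop) = 1 comparison(s) -> [8, 20, 6, 7, 12, 23]
Insert 6: 20 > 6 (shift), 8 > 6 (shift), reached front = 2 comparison(s) -> [6, 8, 20, 7, 12, 23]
Insert 7: 20 > 7 (shift), 8 > 7 (shift), 6 <= 7 (stop) = 3 comparison(s) -> [6, 7, 8, 20, 12, 23]
Insert 12: 20 > 12 (shift), 8 <= 12 (stop) = 2 comparison(s) -> [6, 7, 8, 12, 20, 23]
Insert 23: 20 <= 23 (stop) = 1 comparison(s) -> [6, 7, 8, 12, 20, 23]
Total comparisons: 1 + 2 + 3 + 2 + 1 = 9


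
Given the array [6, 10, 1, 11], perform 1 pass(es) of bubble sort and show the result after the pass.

After pass 1: [6, 1, 10, 11] (1 swaps)
Total swaps: 1


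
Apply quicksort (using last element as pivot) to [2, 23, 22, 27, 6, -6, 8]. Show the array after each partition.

Partition 1: pivot=8 at index 3 -> [2, 6, -6, 8, 23, 22, 27]
Partition 2: pivot=-6 at index 0 -> [-6, 6, 2, 8, 23, 22, 27]
Partition 3: pivot=2 at index 1 -> [-6, 2, 6, 8, 23, 22, 27]
Partition 4: pivot=27 at index 6 -> [-6, 2, 6, 8, 23, 22, 27]
Partition 5: pivot=22 at index 4 -> [-6, 2, 6, 8, 22, 23, 27]


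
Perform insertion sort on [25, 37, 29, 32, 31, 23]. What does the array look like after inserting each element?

First element 25 is already 'sorted'
Insert 37: shifted 0 elements -> [25, 37, 29, 32, 31, 23]
Insert 29: shifted 1 elements -> [25, 29, 37, 32, 31, 23]
Insert 32: shifted 1 elements -> [25, 29, 32, 37, 31, 23]
Insert 31: shifted 2 elements -> [25, 29, 31, 32, 37, 23]
Insert 23: shifted 5 elements -> [23, 25, 29, 31, 32, 37]


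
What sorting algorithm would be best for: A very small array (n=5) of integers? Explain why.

Best choice: Insertion sort
Reason: For tiny inputs the O(n^2) overhead is negligible and insertion sort has minimal constant factors


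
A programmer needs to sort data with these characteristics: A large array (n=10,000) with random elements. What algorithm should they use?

Best choice: Quicksort or Mergesort
Reason: Both have O(n log n) average case; quicksort has lower constant factors


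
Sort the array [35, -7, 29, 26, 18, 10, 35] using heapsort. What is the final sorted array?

Build heap: [35, 26, 35, -7, 18, 10, 29]
Extract 35: [35, 26, 29, -7, 18, 10, 35]
Extract 35: [29, 26, 10, -7, 18, 35, 35]
Extract 29: [26, 18, 10, -7, 29, 35, 35]
Extract 26: [18, -7, 10, 26, 29, 35, 35]
Extract 18: [10, -7, 18, 26, 29, 35, 35]
Extract 10: [-7, 10, 18, 26, 29, 35, 35]


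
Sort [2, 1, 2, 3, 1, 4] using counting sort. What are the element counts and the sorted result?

Count array: [0, 2, 2, 1, 1]
(count[i] = number of elements equal to i)
Cumulative count: [0, 2, 4, 5, 6]
Sorted: [1, 1, 2, 2, 3, 4]


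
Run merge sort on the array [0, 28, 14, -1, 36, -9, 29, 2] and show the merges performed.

Divide and conquer:
  Merge [0] + [28] -> [0, 28]
  Merge [14] + [-1] -> [-1, 14]
  Merge [0, 28] + [-1, 14] -> [-1, 0, 14, 28]
  Merge [36] + [-9] -> [-9, 36]
  Merge [29] + [2] -> [2, 29]
  Merge [-9, 36] + [2, 29] -> [-9, 2, 29, 36]
  Merge [-1, 0, 14, 28] + [-9, 2, 29, 36] -> [-9, -1, 0, 2, 14, 28, 29, 36]


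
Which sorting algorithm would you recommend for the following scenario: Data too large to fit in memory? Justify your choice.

Best choice: External merge sort
Reason: Minimizes disk I/O by sequential reads/writes


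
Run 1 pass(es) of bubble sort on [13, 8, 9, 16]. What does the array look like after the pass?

After pass 1: [8, 9, 13, 16] (2 swaps)
Total swaps: 2


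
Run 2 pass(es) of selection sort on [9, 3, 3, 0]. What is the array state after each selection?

Pass 1: Select minimum 0 at index 3, swap -> [0, 3, 3, 9]
Pass 2: Select minimum 3 at index 1, swap -> [0, 3, 3, 9]


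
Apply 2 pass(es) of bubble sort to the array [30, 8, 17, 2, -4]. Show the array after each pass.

After pass 1: [8, 17, 2, -4, 30] (4 swaps)
After pass 2: [8, 2, -4, 17, 30] (2 swaps)
Total swaps: 6


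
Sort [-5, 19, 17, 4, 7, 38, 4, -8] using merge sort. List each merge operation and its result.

Divide and conquer:
  Merge [-5] + [19] -> [-5, 19]
  Merge [17] + [4] -> [4, 17]
  Merge [-5, 19] + [4, 17] -> [-5, 4, 17, 19]
  Merge [7] + [38] -> [7, 38]
  Merge [4] + [-8] -> [-8, 4]
  Merge [7, 38] + [-8, 4] -> [-8, 4, 7, 38]
  Merge [-5, 4, 17, 19] + [-8, 4, 7, 38] -> [-8, -5, 4, 4, 7, 17, 19, 38]


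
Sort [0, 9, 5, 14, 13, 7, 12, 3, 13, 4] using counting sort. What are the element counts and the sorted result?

Count array: [1, 0, 0, 1, 1, 1, 0, 1, 0, 1, 0, 0, 1, 2, 1]
(count[i] = number of elements equal to i)
Cumulative count: [1, 1, 1, 2, 3, 4, 4, 5, 5, 6, 6, 6, 7, 9, 10]
Sorted: [0, 3, 4, 5, 7, 9, 12, 13, 13, 14]


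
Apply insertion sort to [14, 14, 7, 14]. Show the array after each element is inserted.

First element 14 is already 'sorted'
Insert 14: shifted 0 elements -> [14, 14, 7, 14]
Insert 7: shifted 2 elements -> [7, 14, 14, 14]
Insert 14: shifted 0 elements -> [7, 14, 14, 14]


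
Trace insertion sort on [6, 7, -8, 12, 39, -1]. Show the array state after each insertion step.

First element 6 is already 'sorted'
Insert 7: shifted 0 elements -> [6, 7, -8, 12, 39, -1]
Insert -8: shifted 2 elements -> [-8, 6, 7, 12, 39, -1]
Insert 12: shifted 0 elements -> [-8, 6, 7, 12, 39, -1]
Insert 39: shifted 0 elements -> [-8, 6, 7, 12, 39, -1]
Insert -1: shifted 4 elements -> [-8, -1, 6, 7, 12, 39]


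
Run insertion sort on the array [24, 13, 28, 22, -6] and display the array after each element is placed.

First element 24 is already 'sorted'
Insert 13: shifted 1 elements -> [13, 24, 28, 22, -6]
Insert 28: shifted 0 elements -> [13, 24, 28, 22, -6]
Insert 22: shifted 2 elements -> [13, 22, 24, 28, -6]
Insert -6: shifted 4 elements -> [-6, 13, 22, 24, 28]


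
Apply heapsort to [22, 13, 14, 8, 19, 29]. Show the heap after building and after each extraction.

Build heap: [29, 19, 22, 8, 13, 14]
Extract 29: [22, 19, 14, 8, 13, 29]
Extract 22: [19, 13, 14, 8, 22, 29]
Extract 19: [14, 13, 8, 19, 22, 29]
Extract 14: [13, 8, 14, 19, 22, 29]
Extract 13: [8, 13, 14, 19, 22, 29]


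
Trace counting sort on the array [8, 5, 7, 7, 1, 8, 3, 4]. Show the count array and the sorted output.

Count array: [0, 1, 0, 1, 1, 1, 0, 2, 2]
(count[i] = number of elements equal to i)
Cumulative count: [0, 1, 1, 2, 3, 4, 4, 6, 8]
Sorted: [1, 3, 4, 5, 7, 7, 8, 8]


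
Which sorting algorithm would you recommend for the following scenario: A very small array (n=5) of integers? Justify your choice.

Best choice: Insertion sort
Reason: For tiny inputs the O(n^2) overhead is negligible and insertion sort has minimal constant factors


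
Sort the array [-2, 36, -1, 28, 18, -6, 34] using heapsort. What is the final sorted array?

Build heap: [36, 28, 34, -2, 18, -6, -1]
Extract 36: [34, 28, -1, -2, 18, -6, 36]
Extract 34: [28, 18, -1, -2, -6, 34, 36]
Extract 28: [18, -2, -1, -6, 28, 34, 36]
Extract 18: [-1, -2, -6, 18, 28, 34, 36]
Extract -1: [-2, -6, -1, 18, 28, 34, 36]
Extract -2: [-6, -2, -1, 18, 28, 34, 36]


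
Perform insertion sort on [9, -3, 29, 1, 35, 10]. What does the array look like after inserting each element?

First element 9 is already 'sorted'
Insert -3: shifted 1 elements -> [-3, 9, 29, 1, 35, 10]
Insert 29: shifted 0 elements -> [-3, 9, 29, 1, 35, 10]
Insert 1: shifted 2 elements -> [-3, 1, 9, 29, 35, 10]
Insert 35: shifted 0 elements -> [-3, 1, 9, 29, 35, 10]
Insert 10: shifted 2 elements -> [-3, 1, 9, 10, 29, 35]


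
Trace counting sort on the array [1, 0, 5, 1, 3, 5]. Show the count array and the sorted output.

Count array: [1, 2, 0, 1, 0, 2]
(count[i] = number of elements equal to i)
Cumulative count: [1, 3, 3, 4, 4, 6]
Sorted: [0, 1, 1, 3, 5, 5]


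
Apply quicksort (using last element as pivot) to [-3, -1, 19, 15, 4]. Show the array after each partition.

Partition 1: pivot=4 at index 2 -> [-3, -1, 4, 15, 19]
Partition 2: pivot=-1 at index 1 -> [-3, -1, 4, 15, 19]
Partition 3: pivot=19 at index 4 -> [-3, -1, 4, 15, 19]


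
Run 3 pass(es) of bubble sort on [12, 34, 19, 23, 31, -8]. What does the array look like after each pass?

After pass 1: [12, 19, 23, 31, -8, 34] (4 swaps)
After pass 2: [12, 19, 23, -8, 31, 34] (1 swaps)
After pass 3: [12, 19, -8, 23, 31, 34] (1 swaps)
Total swaps: 6


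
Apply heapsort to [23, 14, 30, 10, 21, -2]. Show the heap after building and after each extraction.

Build heap: [30, 21, 23, 10, 14, -2]
Extract 30: [23, 21, -2, 10, 14, 30]
Extract 23: [21, 14, -2, 10, 23, 30]
Extract 21: [14, 10, -2, 21, 23, 30]
Extract 14: [10, -2, 14, 21, 23, 30]
Extract 10: [-2, 10, 14, 21, 23, 30]


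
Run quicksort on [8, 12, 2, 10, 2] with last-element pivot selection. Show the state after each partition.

Partition 1: pivot=2 at index 1 -> [2, 2, 8, 10, 12]
Partition 2: pivot=12 at index 4 -> [2, 2, 8, 10, 12]
Partition 3: pivot=10 at index 3 -> [2, 2, 8, 10, 12]


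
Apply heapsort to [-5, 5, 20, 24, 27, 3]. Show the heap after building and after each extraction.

Build heap: [27, 24, 20, -5, 5, 3]
Extract 27: [24, 5, 20, -5, 3, 27]
Extract 24: [20, 5, 3, -5, 24, 27]
Extract 20: [5, -5, 3, 20, 24, 27]
Extract 5: [3, -5, 5, 20, 24, 27]
Extract 3: [-5, 3, 5, 20, 24, 27]


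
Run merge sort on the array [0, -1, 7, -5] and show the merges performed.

Divide and conquer:
  Merge [0] + [-1] -> [-1, 0]
  Merge [7] + [-5] -> [-5, 7]
  Merge [-1, 0] + [-5, 7] -> [-5, -1, 0, 7]


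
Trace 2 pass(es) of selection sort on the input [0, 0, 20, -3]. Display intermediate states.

Pass 1: Select minimum -3 at index 3, swap -> [-3, 0, 20, 0]
Pass 2: Select minimum 0 at index 1, swap -> [-3, 0, 20, 0]


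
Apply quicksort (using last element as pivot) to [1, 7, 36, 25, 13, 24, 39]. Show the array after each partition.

Partition 1: pivot=39 at index 6 -> [1, 7, 36, 25, 13, 24, 39]
Partition 2: pivot=24 at index 3 -> [1, 7, 13, 24, 36, 25, 39]
Partition 3: pivot=13 at index 2 -> [1, 7, 13, 24, 36, 25, 39]
Partition 4: pivot=7 at index 1 -> [1, 7, 13, 24, 36, 25, 39]
Partition 5: pivot=25 at index 4 -> [1, 7, 13, 24, 25, 36, 39]


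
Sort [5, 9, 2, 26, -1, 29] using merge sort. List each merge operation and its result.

Divide and conquer:
  Merge [9] + [2] -> [2, 9]
  Merge [5] + [2, 9] -> [2, 5, 9]
  Merge [-1] + [29] -> [-1, 29]
  Merge [26] + [-1, 29] -> [-1, 26, 29]
  Merge [2, 5, 9] + [-1, 26, 29] -> [-1, 2, 5, 9, 26, 29]
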